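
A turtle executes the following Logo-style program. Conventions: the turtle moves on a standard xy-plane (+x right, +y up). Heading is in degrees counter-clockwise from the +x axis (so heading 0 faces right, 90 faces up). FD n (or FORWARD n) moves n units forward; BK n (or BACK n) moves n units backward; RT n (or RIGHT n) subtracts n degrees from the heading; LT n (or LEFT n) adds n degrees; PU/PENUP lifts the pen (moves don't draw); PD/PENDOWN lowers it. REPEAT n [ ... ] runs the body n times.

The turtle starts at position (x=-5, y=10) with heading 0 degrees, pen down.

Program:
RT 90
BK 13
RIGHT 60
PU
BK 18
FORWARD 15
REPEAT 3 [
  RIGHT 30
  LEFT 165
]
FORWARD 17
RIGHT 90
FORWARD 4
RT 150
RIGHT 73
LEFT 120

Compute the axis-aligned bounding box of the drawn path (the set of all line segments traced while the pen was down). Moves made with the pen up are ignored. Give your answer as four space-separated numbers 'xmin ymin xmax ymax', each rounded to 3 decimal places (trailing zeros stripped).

Executing turtle program step by step:
Start: pos=(-5,10), heading=0, pen down
RT 90: heading 0 -> 270
BK 13: (-5,10) -> (-5,23) [heading=270, draw]
RT 60: heading 270 -> 210
PU: pen up
BK 18: (-5,23) -> (10.588,32) [heading=210, move]
FD 15: (10.588,32) -> (-2.402,24.5) [heading=210, move]
REPEAT 3 [
  -- iteration 1/3 --
  RT 30: heading 210 -> 180
  LT 165: heading 180 -> 345
  -- iteration 2/3 --
  RT 30: heading 345 -> 315
  LT 165: heading 315 -> 120
  -- iteration 3/3 --
  RT 30: heading 120 -> 90
  LT 165: heading 90 -> 255
]
FD 17: (-2.402,24.5) -> (-6.802,8.079) [heading=255, move]
RT 90: heading 255 -> 165
FD 4: (-6.802,8.079) -> (-10.666,9.115) [heading=165, move]
RT 150: heading 165 -> 15
RT 73: heading 15 -> 302
LT 120: heading 302 -> 62
Final: pos=(-10.666,9.115), heading=62, 1 segment(s) drawn

Segment endpoints: x in {-5, -5}, y in {10, 23}
xmin=-5, ymin=10, xmax=-5, ymax=23

Answer: -5 10 -5 23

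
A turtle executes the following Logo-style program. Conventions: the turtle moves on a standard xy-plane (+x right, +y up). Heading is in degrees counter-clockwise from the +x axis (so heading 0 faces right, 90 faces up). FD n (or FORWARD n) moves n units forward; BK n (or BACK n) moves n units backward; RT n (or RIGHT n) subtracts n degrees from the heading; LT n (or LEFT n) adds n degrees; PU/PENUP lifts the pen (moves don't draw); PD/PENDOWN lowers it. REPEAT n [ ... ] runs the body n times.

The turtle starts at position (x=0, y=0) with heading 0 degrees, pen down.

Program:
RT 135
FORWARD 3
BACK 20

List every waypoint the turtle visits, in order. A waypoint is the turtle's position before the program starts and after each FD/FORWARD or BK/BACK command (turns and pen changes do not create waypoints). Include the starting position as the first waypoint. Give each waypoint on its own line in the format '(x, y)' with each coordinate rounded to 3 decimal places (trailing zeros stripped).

Executing turtle program step by step:
Start: pos=(0,0), heading=0, pen down
RT 135: heading 0 -> 225
FD 3: (0,0) -> (-2.121,-2.121) [heading=225, draw]
BK 20: (-2.121,-2.121) -> (12.021,12.021) [heading=225, draw]
Final: pos=(12.021,12.021), heading=225, 2 segment(s) drawn
Waypoints (3 total):
(0, 0)
(-2.121, -2.121)
(12.021, 12.021)

Answer: (0, 0)
(-2.121, -2.121)
(12.021, 12.021)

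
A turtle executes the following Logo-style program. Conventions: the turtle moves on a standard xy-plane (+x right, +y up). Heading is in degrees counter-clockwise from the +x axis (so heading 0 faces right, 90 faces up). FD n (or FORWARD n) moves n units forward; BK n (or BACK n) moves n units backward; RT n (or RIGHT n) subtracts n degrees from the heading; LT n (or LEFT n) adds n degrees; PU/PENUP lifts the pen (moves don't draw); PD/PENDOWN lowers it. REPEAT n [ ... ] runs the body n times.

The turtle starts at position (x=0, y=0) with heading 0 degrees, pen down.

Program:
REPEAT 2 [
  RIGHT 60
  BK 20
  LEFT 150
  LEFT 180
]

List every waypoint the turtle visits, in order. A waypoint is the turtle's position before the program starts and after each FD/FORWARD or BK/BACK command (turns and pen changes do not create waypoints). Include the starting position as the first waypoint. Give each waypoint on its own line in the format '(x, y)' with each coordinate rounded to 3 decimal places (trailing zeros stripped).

Answer: (0, 0)
(-10, 17.321)
(7.321, 27.321)

Derivation:
Executing turtle program step by step:
Start: pos=(0,0), heading=0, pen down
REPEAT 2 [
  -- iteration 1/2 --
  RT 60: heading 0 -> 300
  BK 20: (0,0) -> (-10,17.321) [heading=300, draw]
  LT 150: heading 300 -> 90
  LT 180: heading 90 -> 270
  -- iteration 2/2 --
  RT 60: heading 270 -> 210
  BK 20: (-10,17.321) -> (7.321,27.321) [heading=210, draw]
  LT 150: heading 210 -> 0
  LT 180: heading 0 -> 180
]
Final: pos=(7.321,27.321), heading=180, 2 segment(s) drawn
Waypoints (3 total):
(0, 0)
(-10, 17.321)
(7.321, 27.321)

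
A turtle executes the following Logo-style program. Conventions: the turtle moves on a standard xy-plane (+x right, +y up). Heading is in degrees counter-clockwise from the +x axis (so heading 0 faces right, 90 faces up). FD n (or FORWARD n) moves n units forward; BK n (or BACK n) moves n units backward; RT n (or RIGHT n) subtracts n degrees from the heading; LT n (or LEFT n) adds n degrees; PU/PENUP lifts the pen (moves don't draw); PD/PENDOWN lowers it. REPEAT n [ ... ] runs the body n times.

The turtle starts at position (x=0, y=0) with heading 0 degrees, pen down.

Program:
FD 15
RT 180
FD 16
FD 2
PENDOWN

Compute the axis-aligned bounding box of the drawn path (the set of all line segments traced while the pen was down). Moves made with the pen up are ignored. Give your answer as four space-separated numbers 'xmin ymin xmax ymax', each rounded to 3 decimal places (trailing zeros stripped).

Executing turtle program step by step:
Start: pos=(0,0), heading=0, pen down
FD 15: (0,0) -> (15,0) [heading=0, draw]
RT 180: heading 0 -> 180
FD 16: (15,0) -> (-1,0) [heading=180, draw]
FD 2: (-1,0) -> (-3,0) [heading=180, draw]
PD: pen down
Final: pos=(-3,0), heading=180, 3 segment(s) drawn

Segment endpoints: x in {-3, -1, 0, 15}, y in {0, 0, 0}
xmin=-3, ymin=0, xmax=15, ymax=0

Answer: -3 0 15 0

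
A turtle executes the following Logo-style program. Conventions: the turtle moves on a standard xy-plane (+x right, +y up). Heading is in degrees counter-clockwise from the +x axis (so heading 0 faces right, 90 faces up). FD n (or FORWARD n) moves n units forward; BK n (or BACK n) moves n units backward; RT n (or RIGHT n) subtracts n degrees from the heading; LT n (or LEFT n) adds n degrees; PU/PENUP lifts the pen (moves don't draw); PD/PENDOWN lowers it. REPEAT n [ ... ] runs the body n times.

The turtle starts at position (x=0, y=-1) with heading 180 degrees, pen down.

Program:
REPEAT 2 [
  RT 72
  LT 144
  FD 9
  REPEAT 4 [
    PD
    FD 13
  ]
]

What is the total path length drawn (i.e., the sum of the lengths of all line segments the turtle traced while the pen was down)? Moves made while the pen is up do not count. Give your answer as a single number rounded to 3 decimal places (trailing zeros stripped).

Executing turtle program step by step:
Start: pos=(0,-1), heading=180, pen down
REPEAT 2 [
  -- iteration 1/2 --
  RT 72: heading 180 -> 108
  LT 144: heading 108 -> 252
  FD 9: (0,-1) -> (-2.781,-9.56) [heading=252, draw]
  REPEAT 4 [
    -- iteration 1/4 --
    PD: pen down
    FD 13: (-2.781,-9.56) -> (-6.798,-21.923) [heading=252, draw]
    -- iteration 2/4 --
    PD: pen down
    FD 13: (-6.798,-21.923) -> (-10.816,-34.287) [heading=252, draw]
    -- iteration 3/4 --
    PD: pen down
    FD 13: (-10.816,-34.287) -> (-14.833,-46.651) [heading=252, draw]
    -- iteration 4/4 --
    PD: pen down
    FD 13: (-14.833,-46.651) -> (-18.85,-59.014) [heading=252, draw]
  ]
  -- iteration 2/2 --
  RT 72: heading 252 -> 180
  LT 144: heading 180 -> 324
  FD 9: (-18.85,-59.014) -> (-11.569,-64.305) [heading=324, draw]
  REPEAT 4 [
    -- iteration 1/4 --
    PD: pen down
    FD 13: (-11.569,-64.305) -> (-1.052,-71.946) [heading=324, draw]
    -- iteration 2/4 --
    PD: pen down
    FD 13: (-1.052,-71.946) -> (9.466,-79.587) [heading=324, draw]
    -- iteration 3/4 --
    PD: pen down
    FD 13: (9.466,-79.587) -> (19.983,-87.228) [heading=324, draw]
    -- iteration 4/4 --
    PD: pen down
    FD 13: (19.983,-87.228) -> (30.5,-94.869) [heading=324, draw]
  ]
]
Final: pos=(30.5,-94.869), heading=324, 10 segment(s) drawn

Segment lengths:
  seg 1: (0,-1) -> (-2.781,-9.56), length = 9
  seg 2: (-2.781,-9.56) -> (-6.798,-21.923), length = 13
  seg 3: (-6.798,-21.923) -> (-10.816,-34.287), length = 13
  seg 4: (-10.816,-34.287) -> (-14.833,-46.651), length = 13
  seg 5: (-14.833,-46.651) -> (-18.85,-59.014), length = 13
  seg 6: (-18.85,-59.014) -> (-11.569,-64.305), length = 9
  seg 7: (-11.569,-64.305) -> (-1.052,-71.946), length = 13
  seg 8: (-1.052,-71.946) -> (9.466,-79.587), length = 13
  seg 9: (9.466,-79.587) -> (19.983,-87.228), length = 13
  seg 10: (19.983,-87.228) -> (30.5,-94.869), length = 13
Total = 122

Answer: 122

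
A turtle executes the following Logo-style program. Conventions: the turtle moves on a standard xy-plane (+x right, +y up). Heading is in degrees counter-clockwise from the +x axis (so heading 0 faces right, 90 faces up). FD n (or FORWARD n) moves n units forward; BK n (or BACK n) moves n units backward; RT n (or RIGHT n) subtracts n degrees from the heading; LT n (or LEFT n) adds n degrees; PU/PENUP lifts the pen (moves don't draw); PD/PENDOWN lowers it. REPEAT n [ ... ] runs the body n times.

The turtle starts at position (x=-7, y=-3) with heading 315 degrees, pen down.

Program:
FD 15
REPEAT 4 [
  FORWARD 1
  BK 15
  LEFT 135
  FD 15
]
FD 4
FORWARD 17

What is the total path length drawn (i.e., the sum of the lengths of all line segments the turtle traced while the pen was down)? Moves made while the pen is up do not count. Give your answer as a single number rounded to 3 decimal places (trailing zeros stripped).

Answer: 160

Derivation:
Executing turtle program step by step:
Start: pos=(-7,-3), heading=315, pen down
FD 15: (-7,-3) -> (3.607,-13.607) [heading=315, draw]
REPEAT 4 [
  -- iteration 1/4 --
  FD 1: (3.607,-13.607) -> (4.314,-14.314) [heading=315, draw]
  BK 15: (4.314,-14.314) -> (-6.293,-3.707) [heading=315, draw]
  LT 135: heading 315 -> 90
  FD 15: (-6.293,-3.707) -> (-6.293,11.293) [heading=90, draw]
  -- iteration 2/4 --
  FD 1: (-6.293,11.293) -> (-6.293,12.293) [heading=90, draw]
  BK 15: (-6.293,12.293) -> (-6.293,-2.707) [heading=90, draw]
  LT 135: heading 90 -> 225
  FD 15: (-6.293,-2.707) -> (-16.899,-13.314) [heading=225, draw]
  -- iteration 3/4 --
  FD 1: (-16.899,-13.314) -> (-17.607,-14.021) [heading=225, draw]
  BK 15: (-17.607,-14.021) -> (-7,-3.414) [heading=225, draw]
  LT 135: heading 225 -> 0
  FD 15: (-7,-3.414) -> (8,-3.414) [heading=0, draw]
  -- iteration 4/4 --
  FD 1: (8,-3.414) -> (9,-3.414) [heading=0, draw]
  BK 15: (9,-3.414) -> (-6,-3.414) [heading=0, draw]
  LT 135: heading 0 -> 135
  FD 15: (-6,-3.414) -> (-16.607,7.192) [heading=135, draw]
]
FD 4: (-16.607,7.192) -> (-19.435,10.021) [heading=135, draw]
FD 17: (-19.435,10.021) -> (-31.456,22.042) [heading=135, draw]
Final: pos=(-31.456,22.042), heading=135, 15 segment(s) drawn

Segment lengths:
  seg 1: (-7,-3) -> (3.607,-13.607), length = 15
  seg 2: (3.607,-13.607) -> (4.314,-14.314), length = 1
  seg 3: (4.314,-14.314) -> (-6.293,-3.707), length = 15
  seg 4: (-6.293,-3.707) -> (-6.293,11.293), length = 15
  seg 5: (-6.293,11.293) -> (-6.293,12.293), length = 1
  seg 6: (-6.293,12.293) -> (-6.293,-2.707), length = 15
  seg 7: (-6.293,-2.707) -> (-16.899,-13.314), length = 15
  seg 8: (-16.899,-13.314) -> (-17.607,-14.021), length = 1
  seg 9: (-17.607,-14.021) -> (-7,-3.414), length = 15
  seg 10: (-7,-3.414) -> (8,-3.414), length = 15
  seg 11: (8,-3.414) -> (9,-3.414), length = 1
  seg 12: (9,-3.414) -> (-6,-3.414), length = 15
  seg 13: (-6,-3.414) -> (-16.607,7.192), length = 15
  seg 14: (-16.607,7.192) -> (-19.435,10.021), length = 4
  seg 15: (-19.435,10.021) -> (-31.456,22.042), length = 17
Total = 160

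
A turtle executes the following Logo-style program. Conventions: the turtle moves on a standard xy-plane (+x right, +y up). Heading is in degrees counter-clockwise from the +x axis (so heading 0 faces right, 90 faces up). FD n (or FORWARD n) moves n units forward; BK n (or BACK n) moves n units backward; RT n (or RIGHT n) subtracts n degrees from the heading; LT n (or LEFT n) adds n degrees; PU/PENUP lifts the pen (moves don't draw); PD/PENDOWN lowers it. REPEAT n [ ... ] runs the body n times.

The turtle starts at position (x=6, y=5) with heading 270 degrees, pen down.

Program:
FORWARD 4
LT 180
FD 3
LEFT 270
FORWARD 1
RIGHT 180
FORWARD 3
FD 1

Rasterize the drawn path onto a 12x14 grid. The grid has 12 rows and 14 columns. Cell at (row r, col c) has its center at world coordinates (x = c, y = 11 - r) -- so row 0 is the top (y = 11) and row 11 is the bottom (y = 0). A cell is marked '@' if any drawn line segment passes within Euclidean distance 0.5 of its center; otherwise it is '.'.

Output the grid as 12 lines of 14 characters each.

Answer: ..............
..............
..............
..............
..............
..............
......@.......
...@@@@@......
......@.......
......@.......
......@.......
..............

Derivation:
Segment 0: (6,5) -> (6,1)
Segment 1: (6,1) -> (6,4)
Segment 2: (6,4) -> (7,4)
Segment 3: (7,4) -> (4,4)
Segment 4: (4,4) -> (3,4)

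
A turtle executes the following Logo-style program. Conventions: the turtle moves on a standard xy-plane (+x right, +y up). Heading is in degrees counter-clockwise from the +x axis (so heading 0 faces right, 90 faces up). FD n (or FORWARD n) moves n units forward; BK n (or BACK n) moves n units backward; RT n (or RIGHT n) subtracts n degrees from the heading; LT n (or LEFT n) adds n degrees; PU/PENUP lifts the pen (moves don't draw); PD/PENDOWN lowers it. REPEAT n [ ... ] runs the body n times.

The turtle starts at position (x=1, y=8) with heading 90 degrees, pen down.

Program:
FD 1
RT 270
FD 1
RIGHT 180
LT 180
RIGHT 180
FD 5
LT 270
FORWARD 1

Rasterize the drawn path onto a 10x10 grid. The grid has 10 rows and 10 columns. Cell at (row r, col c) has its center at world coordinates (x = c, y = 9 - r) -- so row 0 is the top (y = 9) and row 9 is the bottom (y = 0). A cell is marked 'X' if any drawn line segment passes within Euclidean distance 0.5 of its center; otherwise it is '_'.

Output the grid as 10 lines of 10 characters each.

Segment 0: (1,8) -> (1,9)
Segment 1: (1,9) -> (0,9)
Segment 2: (0,9) -> (5,9)
Segment 3: (5,9) -> (5,8)

Answer: XXXXXX____
_X___X____
__________
__________
__________
__________
__________
__________
__________
__________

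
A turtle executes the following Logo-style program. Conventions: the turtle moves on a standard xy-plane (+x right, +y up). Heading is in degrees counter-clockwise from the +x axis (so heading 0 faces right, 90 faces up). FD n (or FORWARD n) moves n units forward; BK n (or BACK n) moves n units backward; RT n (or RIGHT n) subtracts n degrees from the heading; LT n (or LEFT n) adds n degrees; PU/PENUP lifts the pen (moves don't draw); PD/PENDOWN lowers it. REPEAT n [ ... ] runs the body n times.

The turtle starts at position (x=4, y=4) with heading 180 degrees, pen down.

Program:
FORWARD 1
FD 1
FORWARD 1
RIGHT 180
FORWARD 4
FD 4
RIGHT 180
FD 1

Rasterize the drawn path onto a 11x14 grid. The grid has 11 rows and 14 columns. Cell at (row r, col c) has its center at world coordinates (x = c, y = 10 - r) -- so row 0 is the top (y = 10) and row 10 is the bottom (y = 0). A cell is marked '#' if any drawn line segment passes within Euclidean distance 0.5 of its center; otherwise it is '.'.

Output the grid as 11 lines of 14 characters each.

Answer: ..............
..............
..............
..............
..............
..............
.#########....
..............
..............
..............
..............

Derivation:
Segment 0: (4,4) -> (3,4)
Segment 1: (3,4) -> (2,4)
Segment 2: (2,4) -> (1,4)
Segment 3: (1,4) -> (5,4)
Segment 4: (5,4) -> (9,4)
Segment 5: (9,4) -> (8,4)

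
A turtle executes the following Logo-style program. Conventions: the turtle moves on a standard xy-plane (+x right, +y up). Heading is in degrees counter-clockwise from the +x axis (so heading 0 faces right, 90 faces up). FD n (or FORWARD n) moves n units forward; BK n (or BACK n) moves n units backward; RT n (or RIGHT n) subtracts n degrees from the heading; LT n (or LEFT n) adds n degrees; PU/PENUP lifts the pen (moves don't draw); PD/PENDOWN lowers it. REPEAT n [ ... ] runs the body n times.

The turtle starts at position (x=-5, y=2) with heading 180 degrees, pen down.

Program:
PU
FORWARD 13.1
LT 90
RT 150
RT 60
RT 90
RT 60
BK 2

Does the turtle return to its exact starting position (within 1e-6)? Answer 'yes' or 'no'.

Answer: no

Derivation:
Executing turtle program step by step:
Start: pos=(-5,2), heading=180, pen down
PU: pen up
FD 13.1: (-5,2) -> (-18.1,2) [heading=180, move]
LT 90: heading 180 -> 270
RT 150: heading 270 -> 120
RT 60: heading 120 -> 60
RT 90: heading 60 -> 330
RT 60: heading 330 -> 270
BK 2: (-18.1,2) -> (-18.1,4) [heading=270, move]
Final: pos=(-18.1,4), heading=270, 0 segment(s) drawn

Start position: (-5, 2)
Final position: (-18.1, 4)
Distance = 13.252; >= 1e-6 -> NOT closed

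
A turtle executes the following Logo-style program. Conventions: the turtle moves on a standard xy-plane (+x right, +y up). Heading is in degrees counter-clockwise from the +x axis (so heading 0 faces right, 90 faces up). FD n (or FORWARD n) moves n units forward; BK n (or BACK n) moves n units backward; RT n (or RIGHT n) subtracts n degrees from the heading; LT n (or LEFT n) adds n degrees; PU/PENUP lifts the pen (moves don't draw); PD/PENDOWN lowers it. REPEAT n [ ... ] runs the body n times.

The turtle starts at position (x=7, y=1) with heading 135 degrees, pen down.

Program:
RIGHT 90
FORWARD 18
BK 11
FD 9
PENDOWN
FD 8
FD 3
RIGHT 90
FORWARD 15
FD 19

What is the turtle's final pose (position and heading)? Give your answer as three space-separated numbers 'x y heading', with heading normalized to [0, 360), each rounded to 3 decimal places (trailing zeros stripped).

Executing turtle program step by step:
Start: pos=(7,1), heading=135, pen down
RT 90: heading 135 -> 45
FD 18: (7,1) -> (19.728,13.728) [heading=45, draw]
BK 11: (19.728,13.728) -> (11.95,5.95) [heading=45, draw]
FD 9: (11.95,5.95) -> (18.314,12.314) [heading=45, draw]
PD: pen down
FD 8: (18.314,12.314) -> (23.971,17.971) [heading=45, draw]
FD 3: (23.971,17.971) -> (26.092,20.092) [heading=45, draw]
RT 90: heading 45 -> 315
FD 15: (26.092,20.092) -> (36.698,9.485) [heading=315, draw]
FD 19: (36.698,9.485) -> (50.134,-3.95) [heading=315, draw]
Final: pos=(50.134,-3.95), heading=315, 7 segment(s) drawn

Answer: 50.134 -3.95 315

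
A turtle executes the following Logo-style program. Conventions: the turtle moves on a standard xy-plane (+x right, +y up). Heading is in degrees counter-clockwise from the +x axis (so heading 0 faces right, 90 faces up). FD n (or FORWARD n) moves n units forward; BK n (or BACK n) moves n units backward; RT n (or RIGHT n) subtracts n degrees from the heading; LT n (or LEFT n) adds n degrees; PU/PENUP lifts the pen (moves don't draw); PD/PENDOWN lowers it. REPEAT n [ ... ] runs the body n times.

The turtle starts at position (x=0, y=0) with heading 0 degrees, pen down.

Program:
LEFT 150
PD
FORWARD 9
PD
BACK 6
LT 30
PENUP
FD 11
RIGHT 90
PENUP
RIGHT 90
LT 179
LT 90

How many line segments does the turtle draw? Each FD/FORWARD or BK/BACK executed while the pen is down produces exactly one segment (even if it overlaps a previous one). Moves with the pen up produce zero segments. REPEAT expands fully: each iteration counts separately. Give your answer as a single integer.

Answer: 2

Derivation:
Executing turtle program step by step:
Start: pos=(0,0), heading=0, pen down
LT 150: heading 0 -> 150
PD: pen down
FD 9: (0,0) -> (-7.794,4.5) [heading=150, draw]
PD: pen down
BK 6: (-7.794,4.5) -> (-2.598,1.5) [heading=150, draw]
LT 30: heading 150 -> 180
PU: pen up
FD 11: (-2.598,1.5) -> (-13.598,1.5) [heading=180, move]
RT 90: heading 180 -> 90
PU: pen up
RT 90: heading 90 -> 0
LT 179: heading 0 -> 179
LT 90: heading 179 -> 269
Final: pos=(-13.598,1.5), heading=269, 2 segment(s) drawn
Segments drawn: 2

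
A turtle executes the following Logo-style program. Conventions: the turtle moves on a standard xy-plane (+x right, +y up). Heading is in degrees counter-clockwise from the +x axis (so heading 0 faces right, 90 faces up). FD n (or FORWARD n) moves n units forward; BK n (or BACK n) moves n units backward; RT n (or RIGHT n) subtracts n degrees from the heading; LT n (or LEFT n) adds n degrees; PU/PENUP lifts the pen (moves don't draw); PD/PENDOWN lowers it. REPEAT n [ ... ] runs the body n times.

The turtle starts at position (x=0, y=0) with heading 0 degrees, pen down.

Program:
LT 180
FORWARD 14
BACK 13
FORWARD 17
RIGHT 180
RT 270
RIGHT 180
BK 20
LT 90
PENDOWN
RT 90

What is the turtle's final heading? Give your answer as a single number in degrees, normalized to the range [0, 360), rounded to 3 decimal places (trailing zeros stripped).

Executing turtle program step by step:
Start: pos=(0,0), heading=0, pen down
LT 180: heading 0 -> 180
FD 14: (0,0) -> (-14,0) [heading=180, draw]
BK 13: (-14,0) -> (-1,0) [heading=180, draw]
FD 17: (-1,0) -> (-18,0) [heading=180, draw]
RT 180: heading 180 -> 0
RT 270: heading 0 -> 90
RT 180: heading 90 -> 270
BK 20: (-18,0) -> (-18,20) [heading=270, draw]
LT 90: heading 270 -> 0
PD: pen down
RT 90: heading 0 -> 270
Final: pos=(-18,20), heading=270, 4 segment(s) drawn

Answer: 270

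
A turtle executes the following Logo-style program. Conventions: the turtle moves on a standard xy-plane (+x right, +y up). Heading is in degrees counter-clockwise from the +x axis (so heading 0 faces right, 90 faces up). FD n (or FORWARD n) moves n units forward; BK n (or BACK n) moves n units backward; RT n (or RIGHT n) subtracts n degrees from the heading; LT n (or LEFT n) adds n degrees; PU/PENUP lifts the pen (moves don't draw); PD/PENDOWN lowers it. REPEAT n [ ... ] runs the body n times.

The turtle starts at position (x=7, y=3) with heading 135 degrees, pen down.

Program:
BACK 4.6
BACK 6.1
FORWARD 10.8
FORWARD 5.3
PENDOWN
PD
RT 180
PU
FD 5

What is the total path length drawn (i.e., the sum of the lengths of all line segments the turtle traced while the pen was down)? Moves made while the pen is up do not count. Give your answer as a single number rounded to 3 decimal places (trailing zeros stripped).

Executing turtle program step by step:
Start: pos=(7,3), heading=135, pen down
BK 4.6: (7,3) -> (10.253,-0.253) [heading=135, draw]
BK 6.1: (10.253,-0.253) -> (14.566,-4.566) [heading=135, draw]
FD 10.8: (14.566,-4.566) -> (6.929,3.071) [heading=135, draw]
FD 5.3: (6.929,3.071) -> (3.182,6.818) [heading=135, draw]
PD: pen down
PD: pen down
RT 180: heading 135 -> 315
PU: pen up
FD 5: (3.182,6.818) -> (6.717,3.283) [heading=315, move]
Final: pos=(6.717,3.283), heading=315, 4 segment(s) drawn

Segment lengths:
  seg 1: (7,3) -> (10.253,-0.253), length = 4.6
  seg 2: (10.253,-0.253) -> (14.566,-4.566), length = 6.1
  seg 3: (14.566,-4.566) -> (6.929,3.071), length = 10.8
  seg 4: (6.929,3.071) -> (3.182,6.818), length = 5.3
Total = 26.8

Answer: 26.8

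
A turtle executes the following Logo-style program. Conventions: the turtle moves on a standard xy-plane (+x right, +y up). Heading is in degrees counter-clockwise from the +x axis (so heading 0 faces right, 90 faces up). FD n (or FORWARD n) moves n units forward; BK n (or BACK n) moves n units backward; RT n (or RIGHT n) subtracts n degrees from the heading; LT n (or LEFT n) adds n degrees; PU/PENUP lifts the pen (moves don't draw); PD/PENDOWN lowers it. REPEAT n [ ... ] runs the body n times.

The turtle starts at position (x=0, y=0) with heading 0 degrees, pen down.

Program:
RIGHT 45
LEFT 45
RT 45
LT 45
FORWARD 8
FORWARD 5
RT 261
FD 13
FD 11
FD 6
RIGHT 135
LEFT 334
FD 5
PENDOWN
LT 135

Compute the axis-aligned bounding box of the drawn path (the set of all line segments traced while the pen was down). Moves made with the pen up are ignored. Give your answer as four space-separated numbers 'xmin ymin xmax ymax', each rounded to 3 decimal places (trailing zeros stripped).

Executing turtle program step by step:
Start: pos=(0,0), heading=0, pen down
RT 45: heading 0 -> 315
LT 45: heading 315 -> 0
RT 45: heading 0 -> 315
LT 45: heading 315 -> 0
FD 8: (0,0) -> (8,0) [heading=0, draw]
FD 5: (8,0) -> (13,0) [heading=0, draw]
RT 261: heading 0 -> 99
FD 13: (13,0) -> (10.966,12.84) [heading=99, draw]
FD 11: (10.966,12.84) -> (9.246,23.705) [heading=99, draw]
FD 6: (9.246,23.705) -> (8.307,29.631) [heading=99, draw]
RT 135: heading 99 -> 324
LT 334: heading 324 -> 298
FD 5: (8.307,29.631) -> (10.654,25.216) [heading=298, draw]
PD: pen down
LT 135: heading 298 -> 73
Final: pos=(10.654,25.216), heading=73, 6 segment(s) drawn

Segment endpoints: x in {0, 8, 8.307, 9.246, 10.654, 10.966, 13}, y in {0, 12.84, 23.705, 25.216, 29.631}
xmin=0, ymin=0, xmax=13, ymax=29.631

Answer: 0 0 13 29.631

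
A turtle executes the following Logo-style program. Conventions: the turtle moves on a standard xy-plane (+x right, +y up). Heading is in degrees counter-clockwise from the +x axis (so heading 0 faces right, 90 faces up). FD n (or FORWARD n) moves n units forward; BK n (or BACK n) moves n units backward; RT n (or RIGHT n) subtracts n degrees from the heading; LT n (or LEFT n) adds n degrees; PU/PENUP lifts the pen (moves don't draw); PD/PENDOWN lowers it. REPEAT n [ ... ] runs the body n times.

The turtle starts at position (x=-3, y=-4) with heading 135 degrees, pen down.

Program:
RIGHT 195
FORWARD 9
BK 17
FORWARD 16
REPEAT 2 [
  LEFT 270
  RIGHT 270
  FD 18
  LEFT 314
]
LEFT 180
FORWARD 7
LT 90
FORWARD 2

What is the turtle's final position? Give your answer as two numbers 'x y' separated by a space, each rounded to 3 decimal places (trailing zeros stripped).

Executing turtle program step by step:
Start: pos=(-3,-4), heading=135, pen down
RT 195: heading 135 -> 300
FD 9: (-3,-4) -> (1.5,-11.794) [heading=300, draw]
BK 17: (1.5,-11.794) -> (-7,2.928) [heading=300, draw]
FD 16: (-7,2.928) -> (1,-10.928) [heading=300, draw]
REPEAT 2 [
  -- iteration 1/2 --
  LT 270: heading 300 -> 210
  RT 270: heading 210 -> 300
  FD 18: (1,-10.928) -> (10,-26.517) [heading=300, draw]
  LT 314: heading 300 -> 254
  -- iteration 2/2 --
  LT 270: heading 254 -> 164
  RT 270: heading 164 -> 254
  FD 18: (10,-26.517) -> (5.039,-43.819) [heading=254, draw]
  LT 314: heading 254 -> 208
]
LT 180: heading 208 -> 28
FD 7: (5.039,-43.819) -> (11.219,-40.533) [heading=28, draw]
LT 90: heading 28 -> 118
FD 2: (11.219,-40.533) -> (10.28,-38.767) [heading=118, draw]
Final: pos=(10.28,-38.767), heading=118, 7 segment(s) drawn

Answer: 10.28 -38.767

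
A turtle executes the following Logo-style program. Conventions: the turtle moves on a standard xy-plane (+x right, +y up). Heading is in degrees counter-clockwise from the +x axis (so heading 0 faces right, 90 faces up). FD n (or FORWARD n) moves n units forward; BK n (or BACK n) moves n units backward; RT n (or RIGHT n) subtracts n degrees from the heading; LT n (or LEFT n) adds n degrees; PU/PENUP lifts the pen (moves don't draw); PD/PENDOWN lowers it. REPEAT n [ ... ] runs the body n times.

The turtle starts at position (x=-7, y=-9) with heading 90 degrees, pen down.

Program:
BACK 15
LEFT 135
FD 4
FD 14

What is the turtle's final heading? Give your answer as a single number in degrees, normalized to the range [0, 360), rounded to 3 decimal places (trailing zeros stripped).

Answer: 225

Derivation:
Executing turtle program step by step:
Start: pos=(-7,-9), heading=90, pen down
BK 15: (-7,-9) -> (-7,-24) [heading=90, draw]
LT 135: heading 90 -> 225
FD 4: (-7,-24) -> (-9.828,-26.828) [heading=225, draw]
FD 14: (-9.828,-26.828) -> (-19.728,-36.728) [heading=225, draw]
Final: pos=(-19.728,-36.728), heading=225, 3 segment(s) drawn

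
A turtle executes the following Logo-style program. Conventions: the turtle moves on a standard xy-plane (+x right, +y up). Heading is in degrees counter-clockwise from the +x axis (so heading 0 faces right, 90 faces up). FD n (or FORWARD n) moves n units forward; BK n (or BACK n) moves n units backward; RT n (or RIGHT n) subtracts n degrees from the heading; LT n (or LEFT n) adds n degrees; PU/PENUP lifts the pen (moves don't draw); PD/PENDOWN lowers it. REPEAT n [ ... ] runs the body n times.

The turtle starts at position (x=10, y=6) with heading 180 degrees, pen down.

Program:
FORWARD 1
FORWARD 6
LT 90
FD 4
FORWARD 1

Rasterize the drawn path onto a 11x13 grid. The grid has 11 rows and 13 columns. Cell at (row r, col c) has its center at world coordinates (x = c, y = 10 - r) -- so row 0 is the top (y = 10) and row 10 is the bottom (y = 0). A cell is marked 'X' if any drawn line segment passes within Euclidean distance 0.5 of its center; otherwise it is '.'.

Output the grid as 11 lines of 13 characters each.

Segment 0: (10,6) -> (9,6)
Segment 1: (9,6) -> (3,6)
Segment 2: (3,6) -> (3,2)
Segment 3: (3,2) -> (3,1)

Answer: .............
.............
.............
.............
...XXXXXXXX..
...X.........
...X.........
...X.........
...X.........
...X.........
.............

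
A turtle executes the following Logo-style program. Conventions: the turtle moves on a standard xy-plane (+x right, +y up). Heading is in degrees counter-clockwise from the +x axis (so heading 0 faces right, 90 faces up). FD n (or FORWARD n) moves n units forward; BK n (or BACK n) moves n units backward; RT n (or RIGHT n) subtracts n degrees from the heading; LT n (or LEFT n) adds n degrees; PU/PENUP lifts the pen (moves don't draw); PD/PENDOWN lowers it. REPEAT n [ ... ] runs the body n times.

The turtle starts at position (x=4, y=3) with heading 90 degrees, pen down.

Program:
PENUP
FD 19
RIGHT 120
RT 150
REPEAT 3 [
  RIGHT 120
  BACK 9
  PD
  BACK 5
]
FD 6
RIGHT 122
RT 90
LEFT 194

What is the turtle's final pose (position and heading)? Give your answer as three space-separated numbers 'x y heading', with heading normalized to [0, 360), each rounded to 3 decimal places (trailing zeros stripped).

Executing turtle program step by step:
Start: pos=(4,3), heading=90, pen down
PU: pen up
FD 19: (4,3) -> (4,22) [heading=90, move]
RT 120: heading 90 -> 330
RT 150: heading 330 -> 180
REPEAT 3 [
  -- iteration 1/3 --
  RT 120: heading 180 -> 60
  BK 9: (4,22) -> (-0.5,14.206) [heading=60, move]
  PD: pen down
  BK 5: (-0.5,14.206) -> (-3,9.876) [heading=60, draw]
  -- iteration 2/3 --
  RT 120: heading 60 -> 300
  BK 9: (-3,9.876) -> (-7.5,17.67) [heading=300, draw]
  PD: pen down
  BK 5: (-7.5,17.67) -> (-10,22) [heading=300, draw]
  -- iteration 3/3 --
  RT 120: heading 300 -> 180
  BK 9: (-10,22) -> (-1,22) [heading=180, draw]
  PD: pen down
  BK 5: (-1,22) -> (4,22) [heading=180, draw]
]
FD 6: (4,22) -> (-2,22) [heading=180, draw]
RT 122: heading 180 -> 58
RT 90: heading 58 -> 328
LT 194: heading 328 -> 162
Final: pos=(-2,22), heading=162, 6 segment(s) drawn

Answer: -2 22 162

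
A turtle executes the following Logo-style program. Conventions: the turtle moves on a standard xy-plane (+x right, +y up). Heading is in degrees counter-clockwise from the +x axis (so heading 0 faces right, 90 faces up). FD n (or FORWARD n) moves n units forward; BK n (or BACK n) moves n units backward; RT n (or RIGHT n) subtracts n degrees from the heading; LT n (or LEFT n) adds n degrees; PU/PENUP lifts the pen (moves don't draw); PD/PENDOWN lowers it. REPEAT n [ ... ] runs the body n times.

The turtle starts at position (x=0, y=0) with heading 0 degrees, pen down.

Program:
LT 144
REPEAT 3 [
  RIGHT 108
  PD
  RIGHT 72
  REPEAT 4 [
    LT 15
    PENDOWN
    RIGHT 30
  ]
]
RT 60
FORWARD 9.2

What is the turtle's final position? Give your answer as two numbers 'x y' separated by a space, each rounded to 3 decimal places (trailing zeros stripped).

Executing turtle program step by step:
Start: pos=(0,0), heading=0, pen down
LT 144: heading 0 -> 144
REPEAT 3 [
  -- iteration 1/3 --
  RT 108: heading 144 -> 36
  PD: pen down
  RT 72: heading 36 -> 324
  REPEAT 4 [
    -- iteration 1/4 --
    LT 15: heading 324 -> 339
    PD: pen down
    RT 30: heading 339 -> 309
    -- iteration 2/4 --
    LT 15: heading 309 -> 324
    PD: pen down
    RT 30: heading 324 -> 294
    -- iteration 3/4 --
    LT 15: heading 294 -> 309
    PD: pen down
    RT 30: heading 309 -> 279
    -- iteration 4/4 --
    LT 15: heading 279 -> 294
    PD: pen down
    RT 30: heading 294 -> 264
  ]
  -- iteration 2/3 --
  RT 108: heading 264 -> 156
  PD: pen down
  RT 72: heading 156 -> 84
  REPEAT 4 [
    -- iteration 1/4 --
    LT 15: heading 84 -> 99
    PD: pen down
    RT 30: heading 99 -> 69
    -- iteration 2/4 --
    LT 15: heading 69 -> 84
    PD: pen down
    RT 30: heading 84 -> 54
    -- iteration 3/4 --
    LT 15: heading 54 -> 69
    PD: pen down
    RT 30: heading 69 -> 39
    -- iteration 4/4 --
    LT 15: heading 39 -> 54
    PD: pen down
    RT 30: heading 54 -> 24
  ]
  -- iteration 3/3 --
  RT 108: heading 24 -> 276
  PD: pen down
  RT 72: heading 276 -> 204
  REPEAT 4 [
    -- iteration 1/4 --
    LT 15: heading 204 -> 219
    PD: pen down
    RT 30: heading 219 -> 189
    -- iteration 2/4 --
    LT 15: heading 189 -> 204
    PD: pen down
    RT 30: heading 204 -> 174
    -- iteration 3/4 --
    LT 15: heading 174 -> 189
    PD: pen down
    RT 30: heading 189 -> 159
    -- iteration 4/4 --
    LT 15: heading 159 -> 174
    PD: pen down
    RT 30: heading 174 -> 144
  ]
]
RT 60: heading 144 -> 84
FD 9.2: (0,0) -> (0.962,9.15) [heading=84, draw]
Final: pos=(0.962,9.15), heading=84, 1 segment(s) drawn

Answer: 0.962 9.15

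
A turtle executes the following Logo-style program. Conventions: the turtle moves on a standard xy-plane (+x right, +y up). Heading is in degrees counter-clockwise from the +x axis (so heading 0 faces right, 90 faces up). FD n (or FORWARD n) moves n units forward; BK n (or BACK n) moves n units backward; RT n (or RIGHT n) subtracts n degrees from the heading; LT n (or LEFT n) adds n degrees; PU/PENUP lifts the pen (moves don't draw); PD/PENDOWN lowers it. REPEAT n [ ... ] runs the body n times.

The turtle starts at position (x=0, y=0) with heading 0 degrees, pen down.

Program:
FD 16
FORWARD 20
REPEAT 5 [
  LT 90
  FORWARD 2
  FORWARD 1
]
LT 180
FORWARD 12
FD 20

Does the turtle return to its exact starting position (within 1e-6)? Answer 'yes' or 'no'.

Executing turtle program step by step:
Start: pos=(0,0), heading=0, pen down
FD 16: (0,0) -> (16,0) [heading=0, draw]
FD 20: (16,0) -> (36,0) [heading=0, draw]
REPEAT 5 [
  -- iteration 1/5 --
  LT 90: heading 0 -> 90
  FD 2: (36,0) -> (36,2) [heading=90, draw]
  FD 1: (36,2) -> (36,3) [heading=90, draw]
  -- iteration 2/5 --
  LT 90: heading 90 -> 180
  FD 2: (36,3) -> (34,3) [heading=180, draw]
  FD 1: (34,3) -> (33,3) [heading=180, draw]
  -- iteration 3/5 --
  LT 90: heading 180 -> 270
  FD 2: (33,3) -> (33,1) [heading=270, draw]
  FD 1: (33,1) -> (33,0) [heading=270, draw]
  -- iteration 4/5 --
  LT 90: heading 270 -> 0
  FD 2: (33,0) -> (35,0) [heading=0, draw]
  FD 1: (35,0) -> (36,0) [heading=0, draw]
  -- iteration 5/5 --
  LT 90: heading 0 -> 90
  FD 2: (36,0) -> (36,2) [heading=90, draw]
  FD 1: (36,2) -> (36,3) [heading=90, draw]
]
LT 180: heading 90 -> 270
FD 12: (36,3) -> (36,-9) [heading=270, draw]
FD 20: (36,-9) -> (36,-29) [heading=270, draw]
Final: pos=(36,-29), heading=270, 14 segment(s) drawn

Start position: (0, 0)
Final position: (36, -29)
Distance = 46.228; >= 1e-6 -> NOT closed

Answer: no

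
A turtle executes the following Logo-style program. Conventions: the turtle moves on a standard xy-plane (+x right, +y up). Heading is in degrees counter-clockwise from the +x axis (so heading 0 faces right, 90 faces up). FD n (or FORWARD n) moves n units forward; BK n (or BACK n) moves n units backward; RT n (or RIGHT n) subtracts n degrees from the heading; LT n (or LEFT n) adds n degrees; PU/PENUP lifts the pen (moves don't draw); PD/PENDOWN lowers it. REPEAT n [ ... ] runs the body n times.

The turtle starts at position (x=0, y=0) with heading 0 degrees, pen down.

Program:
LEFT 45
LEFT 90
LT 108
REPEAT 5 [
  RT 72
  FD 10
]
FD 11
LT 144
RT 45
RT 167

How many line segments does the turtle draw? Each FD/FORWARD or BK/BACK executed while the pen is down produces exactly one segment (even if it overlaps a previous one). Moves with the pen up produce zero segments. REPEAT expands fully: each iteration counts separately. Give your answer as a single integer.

Executing turtle program step by step:
Start: pos=(0,0), heading=0, pen down
LT 45: heading 0 -> 45
LT 90: heading 45 -> 135
LT 108: heading 135 -> 243
REPEAT 5 [
  -- iteration 1/5 --
  RT 72: heading 243 -> 171
  FD 10: (0,0) -> (-9.877,1.564) [heading=171, draw]
  -- iteration 2/5 --
  RT 72: heading 171 -> 99
  FD 10: (-9.877,1.564) -> (-11.441,11.441) [heading=99, draw]
  -- iteration 3/5 --
  RT 72: heading 99 -> 27
  FD 10: (-11.441,11.441) -> (-2.531,15.981) [heading=27, draw]
  -- iteration 4/5 --
  RT 72: heading 27 -> 315
  FD 10: (-2.531,15.981) -> (4.54,8.91) [heading=315, draw]
  -- iteration 5/5 --
  RT 72: heading 315 -> 243
  FD 10: (4.54,8.91) -> (0,0) [heading=243, draw]
]
FD 11: (0,0) -> (-4.994,-9.801) [heading=243, draw]
LT 144: heading 243 -> 27
RT 45: heading 27 -> 342
RT 167: heading 342 -> 175
Final: pos=(-4.994,-9.801), heading=175, 6 segment(s) drawn
Segments drawn: 6

Answer: 6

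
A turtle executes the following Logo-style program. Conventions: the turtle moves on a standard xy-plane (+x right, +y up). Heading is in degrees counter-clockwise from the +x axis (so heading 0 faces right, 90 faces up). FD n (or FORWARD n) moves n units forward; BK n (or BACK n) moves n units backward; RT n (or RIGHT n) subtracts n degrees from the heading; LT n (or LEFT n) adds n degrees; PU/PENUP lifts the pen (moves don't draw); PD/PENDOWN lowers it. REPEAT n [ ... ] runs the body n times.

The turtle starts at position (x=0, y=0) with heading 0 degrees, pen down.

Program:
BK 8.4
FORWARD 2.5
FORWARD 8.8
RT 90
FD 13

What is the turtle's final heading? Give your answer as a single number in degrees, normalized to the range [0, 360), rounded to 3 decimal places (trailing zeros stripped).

Answer: 270

Derivation:
Executing turtle program step by step:
Start: pos=(0,0), heading=0, pen down
BK 8.4: (0,0) -> (-8.4,0) [heading=0, draw]
FD 2.5: (-8.4,0) -> (-5.9,0) [heading=0, draw]
FD 8.8: (-5.9,0) -> (2.9,0) [heading=0, draw]
RT 90: heading 0 -> 270
FD 13: (2.9,0) -> (2.9,-13) [heading=270, draw]
Final: pos=(2.9,-13), heading=270, 4 segment(s) drawn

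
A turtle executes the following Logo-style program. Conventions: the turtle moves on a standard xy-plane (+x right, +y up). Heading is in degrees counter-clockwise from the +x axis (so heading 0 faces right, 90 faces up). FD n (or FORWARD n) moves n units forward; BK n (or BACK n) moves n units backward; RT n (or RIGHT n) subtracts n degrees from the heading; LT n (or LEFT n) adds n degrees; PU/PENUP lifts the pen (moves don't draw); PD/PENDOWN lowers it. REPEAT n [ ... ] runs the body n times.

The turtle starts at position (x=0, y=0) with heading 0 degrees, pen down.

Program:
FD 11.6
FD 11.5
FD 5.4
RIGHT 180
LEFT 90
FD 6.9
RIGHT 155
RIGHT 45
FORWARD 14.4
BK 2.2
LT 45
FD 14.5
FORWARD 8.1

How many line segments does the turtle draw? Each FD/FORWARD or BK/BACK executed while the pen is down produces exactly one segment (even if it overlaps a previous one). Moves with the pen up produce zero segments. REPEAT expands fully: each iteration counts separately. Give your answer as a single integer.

Answer: 8

Derivation:
Executing turtle program step by step:
Start: pos=(0,0), heading=0, pen down
FD 11.6: (0,0) -> (11.6,0) [heading=0, draw]
FD 11.5: (11.6,0) -> (23.1,0) [heading=0, draw]
FD 5.4: (23.1,0) -> (28.5,0) [heading=0, draw]
RT 180: heading 0 -> 180
LT 90: heading 180 -> 270
FD 6.9: (28.5,0) -> (28.5,-6.9) [heading=270, draw]
RT 155: heading 270 -> 115
RT 45: heading 115 -> 70
FD 14.4: (28.5,-6.9) -> (33.425,6.632) [heading=70, draw]
BK 2.2: (33.425,6.632) -> (32.673,4.564) [heading=70, draw]
LT 45: heading 70 -> 115
FD 14.5: (32.673,4.564) -> (26.545,17.706) [heading=115, draw]
FD 8.1: (26.545,17.706) -> (23.121,25.047) [heading=115, draw]
Final: pos=(23.121,25.047), heading=115, 8 segment(s) drawn
Segments drawn: 8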